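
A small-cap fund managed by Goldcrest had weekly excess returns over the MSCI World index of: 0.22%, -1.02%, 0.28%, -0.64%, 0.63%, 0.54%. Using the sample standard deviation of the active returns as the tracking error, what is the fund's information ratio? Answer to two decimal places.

0.00

Mean return μ = 0.010 / 6 = 0.0017%
Σ(r − μ)² = (0.22 − 0.0017)² + (-1.02 − 0.0017)² + (0.28 − 0.0017)² + … = 2.2653
σ = √[2.2653 / 5] = 0.6731%
IR = μ / tracking error = 0.0017 / 0.6731 = 0.0025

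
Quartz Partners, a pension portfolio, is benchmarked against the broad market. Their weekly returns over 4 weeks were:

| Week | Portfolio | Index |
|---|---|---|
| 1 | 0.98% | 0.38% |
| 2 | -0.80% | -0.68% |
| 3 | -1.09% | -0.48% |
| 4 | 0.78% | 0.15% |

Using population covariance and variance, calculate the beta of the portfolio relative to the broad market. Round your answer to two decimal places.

r̄p = -0.0325%,  r̄m = -0.1575%
Cov = Σ(rp − r̄p)(rm − r̄m) / 4 = 0.3840
Var(rm) = Σ(rm − r̄m)² / 4 = 0.1901
β = Cov / Var = 0.3840 / 0.1901 = 2.0200

2.02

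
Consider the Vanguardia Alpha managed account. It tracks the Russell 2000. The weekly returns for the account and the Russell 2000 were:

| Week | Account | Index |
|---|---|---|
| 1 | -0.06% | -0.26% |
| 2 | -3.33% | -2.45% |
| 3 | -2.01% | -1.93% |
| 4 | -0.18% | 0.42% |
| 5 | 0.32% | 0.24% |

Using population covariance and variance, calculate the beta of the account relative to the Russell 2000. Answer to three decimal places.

r̄p = -1.0520%,  r̄m = -0.7960%
Cov = Σ(rp − r̄p)(rm − r̄m) / 5 = 1.5735
Var(rm) = Σ(rm − r̄m)² / 5 = 1.3722
β = Cov / Var = 1.5735 / 1.3722 = 1.1467

1.147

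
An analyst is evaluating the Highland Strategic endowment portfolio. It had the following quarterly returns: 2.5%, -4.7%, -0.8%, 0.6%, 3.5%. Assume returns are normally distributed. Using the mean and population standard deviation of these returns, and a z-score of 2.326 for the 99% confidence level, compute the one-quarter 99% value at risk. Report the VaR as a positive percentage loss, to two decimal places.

r̄ = (2.5 − 4.7 − 0.8 + 0.6 + 3.5) / 5 = 0.2200%
Σ(r − r̄)² = (2.5 − 0.2200)² + (-4.7 − 0.2200)² + … = 41.3480
population σ = √(41.3480 / 5) = √8.2696 = 2.8757%
VaR = −(r̄ − z·σ) = −(0.2200 − 2.326 × 2.8757) = −(-6.4689) = 6.4689%

6.47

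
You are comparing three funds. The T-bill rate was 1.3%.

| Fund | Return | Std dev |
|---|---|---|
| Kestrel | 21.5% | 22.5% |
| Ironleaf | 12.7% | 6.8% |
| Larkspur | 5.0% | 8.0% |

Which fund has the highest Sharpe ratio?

Ironleaf

Kestrel: Sharpe ratio = (21.5% − 1.3%) / 22.5% = 0.898
Ironleaf: Sharpe ratio = (12.7% − 1.3%) / 6.8% = 1.676
Larkspur: Sharpe ratio = (5.0% − 1.3%) / 8.0% = 0.463
Highest: Ironleaf (1.676).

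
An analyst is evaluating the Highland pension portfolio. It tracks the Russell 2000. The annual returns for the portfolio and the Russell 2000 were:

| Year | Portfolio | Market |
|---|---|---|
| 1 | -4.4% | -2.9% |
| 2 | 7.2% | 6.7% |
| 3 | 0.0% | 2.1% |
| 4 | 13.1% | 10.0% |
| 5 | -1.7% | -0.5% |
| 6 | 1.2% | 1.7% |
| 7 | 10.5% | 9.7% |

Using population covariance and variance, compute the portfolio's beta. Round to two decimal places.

1.30

r̄p = 3.7000%,  r̄m = 3.8286%
Cov = Σ(rp − r̄p)(rm − r̄m) / 7 = 28.2257
Var(rm) = Σ(rm − r̄m)² / 7 = 21.7620
β = Cov / Var = 28.2257 / 21.7620 = 1.2970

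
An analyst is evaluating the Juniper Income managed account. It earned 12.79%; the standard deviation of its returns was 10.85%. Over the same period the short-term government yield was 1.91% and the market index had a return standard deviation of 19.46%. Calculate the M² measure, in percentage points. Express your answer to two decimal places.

Sharpe = (Rp − Rf) / σp = (12.79% − 1.91%) / 10.85% = 1.0028
M² = Rf + Sharpe × σm = 1.91% + 1.0028 × 19.46% = 21.4245%

21.42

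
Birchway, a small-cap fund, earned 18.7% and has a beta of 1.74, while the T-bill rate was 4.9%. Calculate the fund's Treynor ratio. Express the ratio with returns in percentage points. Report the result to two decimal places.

7.93

Treynor = (Rp − Rf) / β = (18.7% − 4.9%) / 1.74 = 13.80 / 1.74 = 7.9310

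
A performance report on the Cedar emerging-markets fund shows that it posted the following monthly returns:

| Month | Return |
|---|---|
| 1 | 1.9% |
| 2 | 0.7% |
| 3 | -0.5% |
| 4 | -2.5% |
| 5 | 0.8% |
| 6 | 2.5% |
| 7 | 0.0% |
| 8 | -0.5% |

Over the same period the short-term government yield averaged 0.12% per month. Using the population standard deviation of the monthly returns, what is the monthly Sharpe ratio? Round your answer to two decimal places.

0.12

μ = (1.9 + 0.7 − 0.5 − 2.5 + 0.8 + 2.5 + 0 − 0.5) / 8 = 0.3000%
Population σ = √[Σ(r − μ)² / 8] = √[17.0200 / 8] = √2.1275 = 1.4586%
Sharpe = (μ − rf) / σ = (0.3000 − 0.12) / 1.4586 = 0.1800 / 1.4586 = 0.1234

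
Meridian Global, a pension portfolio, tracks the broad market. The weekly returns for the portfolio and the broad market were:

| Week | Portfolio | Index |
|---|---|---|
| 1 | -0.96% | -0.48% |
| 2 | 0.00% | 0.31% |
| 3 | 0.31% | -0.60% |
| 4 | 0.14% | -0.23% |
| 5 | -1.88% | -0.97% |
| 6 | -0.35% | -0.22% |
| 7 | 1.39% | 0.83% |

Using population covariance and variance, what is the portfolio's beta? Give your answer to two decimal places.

r̄p = -0.1929%,  r̄m = -0.1943%
Cov = Σ(rp − r̄p)(rm − r̄m) / 7 = 0.4335
Var(rm) = Σ(rm − r̄m)² / 7 = 0.3076
β = Cov / Var = 0.4335 / 0.3076 = 1.4093

1.41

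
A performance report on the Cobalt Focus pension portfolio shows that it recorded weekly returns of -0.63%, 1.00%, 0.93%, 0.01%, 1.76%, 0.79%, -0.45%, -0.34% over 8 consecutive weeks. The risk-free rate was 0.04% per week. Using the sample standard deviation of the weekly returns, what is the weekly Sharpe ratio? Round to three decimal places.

0.402

r̄ = (-0.63 + 1 + 0.93 + 0.01 + 1.76 + 0.79 − 0.45 − 0.34) / 8 = 3.070 / 8 = 0.3838%
Σ(r − r̄)² = 5.1236; sample σ = √(5.1236/7) = 0.8555%
Sharpe = (r̄ − rf) / σ = (0.3838 − 0.04) / 0.8555 = 0.3438 / 0.8555 = 0.4019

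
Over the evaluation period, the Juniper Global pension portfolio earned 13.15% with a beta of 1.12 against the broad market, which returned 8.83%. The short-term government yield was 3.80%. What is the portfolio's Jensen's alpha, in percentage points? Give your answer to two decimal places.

CAPM expected return = Rf + β(Rm − Rf) = 3.80% + 1.12 × (8.83% − 3.80%) = 3.8 + 1.12 × 5.03 = 9.4336%
Jensen's α = Rp − E[R] = 13.15% − 9.4336% = 3.7164

3.72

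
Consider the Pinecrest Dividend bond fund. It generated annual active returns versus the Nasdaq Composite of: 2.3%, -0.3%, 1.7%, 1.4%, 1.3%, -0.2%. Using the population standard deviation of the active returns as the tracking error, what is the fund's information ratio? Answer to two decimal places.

1.07

Mean return r̄ = 6.20 / 6 = 1.0333%
Population std dev = √[5.5533 / 6] = 0.9621%
IR = r̄ / tracking error = 1.0333 / 0.9621 = 1.0740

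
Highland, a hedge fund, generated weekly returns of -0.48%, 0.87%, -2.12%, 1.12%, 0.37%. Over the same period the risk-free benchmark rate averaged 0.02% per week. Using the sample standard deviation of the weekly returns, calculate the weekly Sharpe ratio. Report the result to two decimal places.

-0.05

μ = (-0.48 + 0.87 − 2.12 + 1.12 + 0.37) / 5 = -0.0480%
Sample σ = √[Σ(r − μ)² / 4] = √[6.8615 / 4] = √1.7154 = 1.3097%
Sharpe = (μ − rf) / σ = (-0.0480 − 0.02) / 1.3097 = -0.0680 / 1.3097 = -0.0519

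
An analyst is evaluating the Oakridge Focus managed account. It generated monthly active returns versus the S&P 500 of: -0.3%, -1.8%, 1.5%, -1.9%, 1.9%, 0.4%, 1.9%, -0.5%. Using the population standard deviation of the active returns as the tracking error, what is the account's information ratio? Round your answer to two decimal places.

r̄ = (-0.3 − 1.8 + 1.5 − 1.9 + 1.9 + 0.4 + 1.9 − 0.5) / 8 = 0.1500%
Σ(r − r̄)² = 16.6400; population σ = √(16.6400/8) = 1.4422%
IR = r̄ / tracking error = 0.1500 / 1.4422 = 0.1040

0.10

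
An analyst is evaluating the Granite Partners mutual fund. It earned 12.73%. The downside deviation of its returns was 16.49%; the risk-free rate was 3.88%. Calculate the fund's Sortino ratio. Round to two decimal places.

Sortino = (Rp − Rf) / σd = (12.73% − 3.88%) / 16.49% = 8.85% / 16.49% = 0.5367

0.54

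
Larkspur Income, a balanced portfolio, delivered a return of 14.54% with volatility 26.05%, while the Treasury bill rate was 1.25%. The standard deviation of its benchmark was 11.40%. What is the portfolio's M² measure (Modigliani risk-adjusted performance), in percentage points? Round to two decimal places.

Sharpe = (Rp − Rf) / σp = (14.54% − 1.25%) / 26.05% = 0.5102
M² = Rf + Sharpe × σm = 1.25% + 0.5102 × 11.40% = 7.0663%

7.07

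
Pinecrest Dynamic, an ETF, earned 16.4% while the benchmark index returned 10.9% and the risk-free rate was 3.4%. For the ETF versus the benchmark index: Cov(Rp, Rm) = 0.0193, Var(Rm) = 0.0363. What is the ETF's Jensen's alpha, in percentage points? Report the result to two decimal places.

β = Cov / Var = 0.0193 / 0.0363 = 0.5317
E[R] = Rf + β(Rm − Rf) = 3.4% + 0.5317 × (10.9% − 3.4%) = 7.3878%
α = Rp − E[R] = 16.4% − 7.3878% = 9.0122

9.01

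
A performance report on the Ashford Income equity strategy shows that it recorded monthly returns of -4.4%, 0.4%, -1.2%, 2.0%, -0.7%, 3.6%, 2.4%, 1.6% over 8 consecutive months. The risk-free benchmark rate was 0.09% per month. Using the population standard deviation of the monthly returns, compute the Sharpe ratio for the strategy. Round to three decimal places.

r̄ = (-4.4 + 0.4 − 1.2 + 2 − 0.7 + 3.6 + 2.4 + 1.6) / 8 = 3.70 / 8 = 0.4625%
Population σ = √[Σ(r − r̄)² / 8] = √[45.0188 / 8] = √5.6274 = 2.3722%
Sharpe = (r̄ − rf) / σ = (0.4625 − 0.09) / 2.3722 = 0.3725 / 2.3722 = 0.1570

0.157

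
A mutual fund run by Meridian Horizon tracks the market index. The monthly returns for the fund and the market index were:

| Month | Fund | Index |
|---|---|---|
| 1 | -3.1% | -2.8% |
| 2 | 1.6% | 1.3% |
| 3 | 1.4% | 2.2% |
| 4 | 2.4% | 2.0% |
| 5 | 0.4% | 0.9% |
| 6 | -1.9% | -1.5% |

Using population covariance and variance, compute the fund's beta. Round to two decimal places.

1.04

r̄p = 0.1333%,  r̄m = 0.3500%
Cov = Σ(rp − r̄p)(rm − r̄m) / 6 = 3.5950
Var(rm) = Σ(rm − r̄m)² / 6 = 3.4492
β = Cov / Var = 3.5950 / 3.4492 = 1.0423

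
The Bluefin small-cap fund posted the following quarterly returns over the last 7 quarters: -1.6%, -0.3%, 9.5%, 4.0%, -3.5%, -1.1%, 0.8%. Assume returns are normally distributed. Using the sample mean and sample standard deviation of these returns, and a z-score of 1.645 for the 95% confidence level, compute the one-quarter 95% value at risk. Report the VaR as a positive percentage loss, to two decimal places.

r̄ = (-1.6 − 0.3 + 9.5 + 4 − 3.5 − 1.1 + 0.8) / 7 = 1.1143%
Σ(r − r̄)² = 114.3086; sample σ = √(114.3086/6) = 4.3648%
VaR = −(r̄ − z·σ) = −(1.1143 − 1.645 × 4.3648) = −(-6.0658) = 6.0658%

6.07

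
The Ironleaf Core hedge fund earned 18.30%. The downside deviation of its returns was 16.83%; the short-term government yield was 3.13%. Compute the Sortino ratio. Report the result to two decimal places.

0.90

Sortino = (Rp − Rf) / σd = (18.30% − 3.13%) / 16.83% = 15.17% / 16.83% = 0.9014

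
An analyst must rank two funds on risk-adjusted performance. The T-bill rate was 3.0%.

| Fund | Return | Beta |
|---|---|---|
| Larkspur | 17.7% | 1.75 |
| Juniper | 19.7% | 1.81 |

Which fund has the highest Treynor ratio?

Larkspur: Treynor = (17.7% − 3.0%) / 1.75 = 8.400
Juniper: Treynor = (19.7% − 3.0%) / 1.81 = 9.227
Highest: Juniper (9.227).

Juniper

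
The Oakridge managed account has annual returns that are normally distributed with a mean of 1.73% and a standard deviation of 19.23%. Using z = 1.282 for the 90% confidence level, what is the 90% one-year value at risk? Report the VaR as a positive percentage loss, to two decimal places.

VaR (as % loss) = −(μ − z·σ) = −(1.73% − 1.282 × 19.23%) = −(-22.92286%) = 22.92286%

22.92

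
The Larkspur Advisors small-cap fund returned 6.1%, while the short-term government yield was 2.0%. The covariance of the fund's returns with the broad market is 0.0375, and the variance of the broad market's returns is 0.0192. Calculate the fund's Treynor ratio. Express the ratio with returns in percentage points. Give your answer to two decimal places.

2.10

β = Cov / Var = 0.0375 / 0.0192 = 1.9531
Treynor = (Rp − Rf) / β = (6.1% − 2.0%) / 1.9531 = 4.10 / 1.9531 = 2.0992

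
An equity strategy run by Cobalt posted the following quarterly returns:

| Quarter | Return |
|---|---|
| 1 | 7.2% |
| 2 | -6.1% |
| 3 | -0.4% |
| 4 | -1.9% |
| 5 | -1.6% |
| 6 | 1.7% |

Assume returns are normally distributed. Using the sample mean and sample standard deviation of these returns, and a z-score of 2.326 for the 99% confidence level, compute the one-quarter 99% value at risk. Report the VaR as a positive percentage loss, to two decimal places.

r̄ = (7.2 − 6.1 − 0.4 − 1.9 − 1.6 + 1.7) / 6 = -0.1833%
Σ(r − r̄)² = 98.0683; sample σ = √(98.0683/5) = 4.4287%
VaR = −(r̄ − z·σ) = −(-0.1833 − 2.326 × 4.4287) = −(-10.4845) = 10.4845%

10.48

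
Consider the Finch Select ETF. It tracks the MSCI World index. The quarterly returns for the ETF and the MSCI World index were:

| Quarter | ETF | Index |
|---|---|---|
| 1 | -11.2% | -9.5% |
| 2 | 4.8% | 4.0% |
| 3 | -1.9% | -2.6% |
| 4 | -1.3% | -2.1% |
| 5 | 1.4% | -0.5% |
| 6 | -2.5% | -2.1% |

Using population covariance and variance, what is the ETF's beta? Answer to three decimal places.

r̄p = -1.7833%,  r̄m = -2.1333%
Cov = Σ(rp − r̄p)(rm − r̄m) / 6 = 19.1656
Var(rm) = Σ(rm − r̄m)² / 6 = 15.7956
β = Cov / Var = 19.1656 / 15.7956 = 1.2134

1.213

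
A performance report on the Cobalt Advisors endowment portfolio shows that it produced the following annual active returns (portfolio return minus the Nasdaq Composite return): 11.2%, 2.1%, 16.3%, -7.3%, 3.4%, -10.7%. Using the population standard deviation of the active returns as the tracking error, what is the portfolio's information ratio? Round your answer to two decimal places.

r̄ = (11.2 + 2.1 + 16.3 − 7.3 + 3.4 − 10.7) / 6 = 2.5000%
Σ(r − r̄)² = 537.3800; population σ = √(537.3800/6) = 9.4638%
IR = r̄ / tracking error = 2.5000 / 9.4638 = 0.2642

0.26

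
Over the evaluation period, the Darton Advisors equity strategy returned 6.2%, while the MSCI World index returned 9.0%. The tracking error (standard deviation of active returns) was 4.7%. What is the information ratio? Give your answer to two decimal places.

-0.60

IR = (Rp − Rb) / TE = (6.2% − 9.0%) / 4.7% = -2.80% / 4.7% = -0.5957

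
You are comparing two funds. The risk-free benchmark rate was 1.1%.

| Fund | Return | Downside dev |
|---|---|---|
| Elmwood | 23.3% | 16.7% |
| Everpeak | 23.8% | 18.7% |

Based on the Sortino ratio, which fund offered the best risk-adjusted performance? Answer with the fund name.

Elmwood: Sortino ratio = (23.3% − 1.1%) / 16.7% = 1.329
Everpeak: Sortino ratio = (23.8% − 1.1%) / 18.7% = 1.214
Highest: Elmwood (1.329).

Elmwood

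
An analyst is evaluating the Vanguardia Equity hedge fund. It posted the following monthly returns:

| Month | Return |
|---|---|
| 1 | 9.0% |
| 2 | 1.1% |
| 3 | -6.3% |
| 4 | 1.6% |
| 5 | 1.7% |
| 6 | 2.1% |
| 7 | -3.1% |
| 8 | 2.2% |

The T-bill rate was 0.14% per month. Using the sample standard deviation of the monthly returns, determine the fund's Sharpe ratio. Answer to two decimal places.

0.20

r̄ = (9 + 1.1 − 6.3 + 1.6 + 1.7 + 2.1 − 3.1 + 2.2) / 8 = 1.0375%
Σ(r − r̄)² = 137.5988; sample σ = √(137.5988/7) = 4.4336%
Sharpe = (r̄ − rf) / σ = (1.0375 − 0.14) / 4.4336 = 0.8975 / 4.4336 = 0.2024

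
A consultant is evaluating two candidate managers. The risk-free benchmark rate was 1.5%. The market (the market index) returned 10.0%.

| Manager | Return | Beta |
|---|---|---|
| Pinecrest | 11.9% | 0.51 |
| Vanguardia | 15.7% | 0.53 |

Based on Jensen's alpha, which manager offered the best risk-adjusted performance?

Pinecrest: α = 11.9% − [1.5% + 0.51 × (10.0% − 1.5%)] = 6.065
Vanguardia: α = 15.7% − [1.5% + 0.53 × (10.0% − 1.5%)] = 9.695
Highest: Vanguardia (9.695).

Vanguardia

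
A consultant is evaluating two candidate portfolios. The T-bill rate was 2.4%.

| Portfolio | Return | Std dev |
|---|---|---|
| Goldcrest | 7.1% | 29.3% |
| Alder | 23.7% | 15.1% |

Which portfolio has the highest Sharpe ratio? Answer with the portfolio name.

Alder

Goldcrest: Sharpe ratio = (7.1% − 2.4%) / 29.3% = 0.160
Alder: Sharpe ratio = (23.7% − 2.4%) / 15.1% = 1.411
Highest: Alder (1.411).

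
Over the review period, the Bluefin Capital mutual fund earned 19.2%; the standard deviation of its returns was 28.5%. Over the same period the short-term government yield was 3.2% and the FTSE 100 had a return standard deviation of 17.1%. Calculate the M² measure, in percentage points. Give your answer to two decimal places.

Sharpe = (Rp − Rf) / σp = (19.2% − 3.2%) / 28.5% = 0.5614
M² = Rf + Sharpe × σm = 3.2% + 0.5614 × 17.1% = 12.7999%

12.80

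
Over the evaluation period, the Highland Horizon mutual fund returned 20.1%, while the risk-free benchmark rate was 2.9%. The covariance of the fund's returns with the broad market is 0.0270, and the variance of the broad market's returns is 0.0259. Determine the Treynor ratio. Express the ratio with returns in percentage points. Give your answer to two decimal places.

16.50

β = Cov / Var = 0.0270 / 0.0259 = 1.0425
Treynor = (Rp − Rf) / β = (20.1% − 2.9%) / 1.0425 = 17.20 / 1.0425 = 16.4988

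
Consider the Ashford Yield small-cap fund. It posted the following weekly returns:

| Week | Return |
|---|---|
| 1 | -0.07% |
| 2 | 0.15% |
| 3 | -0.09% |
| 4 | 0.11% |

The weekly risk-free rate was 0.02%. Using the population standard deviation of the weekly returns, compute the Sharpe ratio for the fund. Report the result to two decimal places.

0.05

r̄ = (-0.07 + 0.15 − 0.09 + 0.11) / 4 = 0.100 / 4 = 0.0250%
Σ(r − r̄)² = (-0.07 − 0.0250)² + (0.15 − 0.0250)² + … = 0.0451
population σ = √(0.0451 / 4) = √0.0113 = 0.1063%
Sharpe = (r̄ − rf) / σ = (0.0250 − 0.02) / 0.1063 = 0.0050 / 0.1063 = 0.0470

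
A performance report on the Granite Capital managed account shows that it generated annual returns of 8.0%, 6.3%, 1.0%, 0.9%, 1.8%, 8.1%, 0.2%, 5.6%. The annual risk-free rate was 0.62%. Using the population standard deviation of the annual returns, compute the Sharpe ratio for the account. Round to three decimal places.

1.075

r̄ = (8 + 6.3 + 1 + 0.9 + 1.8 + 8.1 + 0.2 + 5.6) / 8 = 31.90 / 8 = 3.9875%
Population σ = √[Σ(r − r̄)² / 8] = √[78.5488 / 8] = √9.8186 = 3.1335%
Sharpe = (r̄ − rf) / σ = (3.9875 − 0.62) / 3.1335 = 3.3675 / 3.1335 = 1.0747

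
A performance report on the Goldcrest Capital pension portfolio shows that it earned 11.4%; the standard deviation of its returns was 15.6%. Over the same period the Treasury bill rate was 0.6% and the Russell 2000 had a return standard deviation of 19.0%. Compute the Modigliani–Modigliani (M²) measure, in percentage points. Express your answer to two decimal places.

Sharpe = (Rp − Rf) / σp = (11.4% − 0.6%) / 15.6% = 0.6923
M² = Rf + Sharpe × σm = 0.6% + 0.6923 × 19.0% = 13.7537%

13.75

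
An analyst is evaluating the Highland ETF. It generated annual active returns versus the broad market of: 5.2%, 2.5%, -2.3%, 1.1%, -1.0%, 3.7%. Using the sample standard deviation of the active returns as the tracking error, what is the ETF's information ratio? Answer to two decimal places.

0.54

r̄ = (5.2 + 2.5 − 2.3 + 1.1 − 1 + 3.7) / 6 = 1.5333%
Σ(r − r̄)² = 40.3733; sample σ = √(40.3733/5) = 2.8416%
IR = r̄ / tracking error = 1.5333 / 2.8416 = 0.5396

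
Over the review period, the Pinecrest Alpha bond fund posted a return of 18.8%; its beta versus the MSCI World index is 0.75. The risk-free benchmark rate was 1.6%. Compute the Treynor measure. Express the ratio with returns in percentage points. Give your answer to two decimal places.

22.93

Treynor = (Rp − Rf) / β = (18.8% − 1.6%) / 0.75 = 17.20 / 0.75 = 22.9333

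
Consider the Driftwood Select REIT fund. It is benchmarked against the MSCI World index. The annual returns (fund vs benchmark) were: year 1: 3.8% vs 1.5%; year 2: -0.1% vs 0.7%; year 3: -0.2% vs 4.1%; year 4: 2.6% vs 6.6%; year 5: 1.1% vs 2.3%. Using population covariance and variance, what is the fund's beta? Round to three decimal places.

0.118

r̄p = 1.4400%,  r̄m = 3.0400%
Cov = Σ(rp − r̄p)(rm − r̄m) / 5 = 0.5224
Var(rm) = Σ(rm − r̄m)² / 5 = 4.4384
β = Cov / Var = 0.5224 / 4.4384 = 0.1177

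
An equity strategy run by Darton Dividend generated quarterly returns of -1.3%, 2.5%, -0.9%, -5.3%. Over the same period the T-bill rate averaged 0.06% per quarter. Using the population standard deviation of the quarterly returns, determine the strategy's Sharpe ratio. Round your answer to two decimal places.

-0.47

Mean return μ = -5.00 / 4 = -1.2500%
Σ(r − μ)² = (-1.3 − (-1.2500))² + (2.5 − (-1.2500))² + (-0.9 − (-1.2500))² + … = 30.5900
σ = √[30.5900 / 4] = 2.7654%
Sharpe = (μ − rf) / σ = (-1.2500 − 0.06) / 2.7654 = -1.3100 / 2.7654 = -0.4737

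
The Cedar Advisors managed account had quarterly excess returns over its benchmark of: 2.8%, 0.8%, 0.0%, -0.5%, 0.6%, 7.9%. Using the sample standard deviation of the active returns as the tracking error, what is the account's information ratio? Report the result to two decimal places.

Mean return μ = 11.60 / 6 = 1.9333%
Σ(r − μ)² = (2.8 − 1.9333)² + (0.8 − 1.9333)² + … = 49.0733
σ = √[49.0733 / 5] = 3.1328%
IR = μ / tracking error = 1.9333 / 3.1328 = 0.6171

0.62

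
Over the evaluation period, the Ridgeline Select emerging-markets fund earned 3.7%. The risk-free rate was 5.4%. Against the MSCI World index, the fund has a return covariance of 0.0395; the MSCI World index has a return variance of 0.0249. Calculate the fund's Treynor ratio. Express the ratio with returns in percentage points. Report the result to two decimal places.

β = Cov / Var = 0.0395 / 0.0249 = 1.5863
Treynor = (Rp − Rf) / β = (3.7% − 5.4%) / 1.5863 = -1.70 / 1.5863 = -1.0717

-1.07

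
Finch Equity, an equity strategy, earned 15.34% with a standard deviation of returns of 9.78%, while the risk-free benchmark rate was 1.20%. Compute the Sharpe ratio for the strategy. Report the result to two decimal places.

1.45

Sharpe = (Rp − Rf) / σp = (15.34% − 1.20%) / 9.78% = 14.14% / 9.78% = 1.4458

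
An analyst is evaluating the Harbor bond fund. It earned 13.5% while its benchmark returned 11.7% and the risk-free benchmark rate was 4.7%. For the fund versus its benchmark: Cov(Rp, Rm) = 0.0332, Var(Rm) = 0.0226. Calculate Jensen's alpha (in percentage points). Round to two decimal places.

-1.48

β = Cov / Var = 0.0332 / 0.0226 = 1.4690
E[R] = Rf + β(Rm − Rf) = 4.7% + 1.4690 × (11.7% − 4.7%) = 14.9830%
α = Rp − E[R] = 13.5% − 14.9830% = -1.4830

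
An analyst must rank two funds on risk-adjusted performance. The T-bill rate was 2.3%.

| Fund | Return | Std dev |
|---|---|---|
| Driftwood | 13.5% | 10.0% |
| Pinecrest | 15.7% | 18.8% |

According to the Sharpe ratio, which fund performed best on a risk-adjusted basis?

Driftwood: Sharpe ratio = (13.5% − 2.3%) / 10.0% = 1.120
Pinecrest: Sharpe ratio = (15.7% − 2.3%) / 18.8% = 0.713
Highest: Driftwood (1.120).

Driftwood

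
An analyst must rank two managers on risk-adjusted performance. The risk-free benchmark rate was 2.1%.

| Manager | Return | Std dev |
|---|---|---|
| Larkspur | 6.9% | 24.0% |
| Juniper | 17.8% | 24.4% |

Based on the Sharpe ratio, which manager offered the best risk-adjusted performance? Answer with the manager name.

Juniper

Larkspur: Sharpe ratio = (6.9% − 2.1%) / 24.0% = 0.200
Juniper: Sharpe ratio = (17.8% − 2.1%) / 24.4% = 0.643
Highest: Juniper (0.643).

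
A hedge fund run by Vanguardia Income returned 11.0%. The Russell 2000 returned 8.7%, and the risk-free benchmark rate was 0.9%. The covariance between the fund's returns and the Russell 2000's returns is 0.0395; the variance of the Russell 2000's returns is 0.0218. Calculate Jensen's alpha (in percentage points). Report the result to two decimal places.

-4.03

β = Cov / Var = 0.0395 / 0.0218 = 1.8119
E[R] = Rf + β(Rm − Rf) = 0.9% + 1.8119 × (8.7% − 0.9%) = 15.0328%
α = Rp − E[R] = 11.0% − 15.0328% = -4.0328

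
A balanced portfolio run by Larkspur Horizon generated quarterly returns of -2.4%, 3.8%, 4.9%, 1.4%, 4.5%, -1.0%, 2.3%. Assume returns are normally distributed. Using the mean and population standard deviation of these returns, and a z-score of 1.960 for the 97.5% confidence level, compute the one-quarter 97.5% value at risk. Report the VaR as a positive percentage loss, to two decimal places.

Mean return r̄ = 13.50 / 7 = 1.9286%
Σ(r − r̄)² = (-2.4 − 1.9286)² + (3.8 − 1.9286)² + (4.9 − 1.9286)² + … = 46.6743
population σ = √(46.6743 / 7) = √6.6678 = 2.5822%
VaR = −(r̄ − z·σ) = −(1.9286 − 1.960 × 2.5822) = −(-3.1325) = 3.1325%

3.13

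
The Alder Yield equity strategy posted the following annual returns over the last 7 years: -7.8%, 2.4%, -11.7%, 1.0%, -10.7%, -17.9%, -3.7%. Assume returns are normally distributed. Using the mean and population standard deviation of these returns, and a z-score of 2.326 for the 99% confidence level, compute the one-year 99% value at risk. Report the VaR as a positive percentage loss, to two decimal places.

22.60

μ = (-7.8 + 2.4 − 11.7 + 1 − 10.7 − 17.9 − 3.7) / 7 = -6.9143%
Σ(r − μ)² = (-7.8 − (-6.9143))² + (2.4 − (-6.9143))² + (-11.7 − (-6.9143))² + … = 318.4286
σ = √[318.4286 / 7] = 6.7446%
VaR = −(μ − z·σ) = −(-6.9143 − 2.326 × 6.7446) = −(-22.6022) = 22.6022%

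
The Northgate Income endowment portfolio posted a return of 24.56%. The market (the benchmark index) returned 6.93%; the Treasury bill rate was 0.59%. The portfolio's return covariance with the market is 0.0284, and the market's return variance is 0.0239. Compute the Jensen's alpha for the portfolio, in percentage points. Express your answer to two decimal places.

16.44

β = Cov / Var = 0.0284 / 0.0239 = 1.1883
E[R] = Rf + β(Rm − Rf) = 0.59% + 1.1883 × (6.93% − 0.59%) = 8.1238%
α = Rp − E[R] = 24.56% − 8.1238% = 16.4362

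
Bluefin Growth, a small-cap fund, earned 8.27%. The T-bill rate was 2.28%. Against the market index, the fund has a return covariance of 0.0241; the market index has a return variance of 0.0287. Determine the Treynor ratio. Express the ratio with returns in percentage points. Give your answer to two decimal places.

β = Cov / Var = 0.0241 / 0.0287 = 0.8397
Treynor = (Rp − Rf) / β = (8.27% − 2.28%) / 0.8397 = 5.99 / 0.8397 = 7.1335

7.13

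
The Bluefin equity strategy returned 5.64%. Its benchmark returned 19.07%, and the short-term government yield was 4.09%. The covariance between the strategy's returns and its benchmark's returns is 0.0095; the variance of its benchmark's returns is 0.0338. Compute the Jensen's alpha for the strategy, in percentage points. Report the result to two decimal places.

-2.66

β = Cov / Var = 0.0095 / 0.0338 = 0.2811
E[R] = Rf + β(Rm − Rf) = 4.09% + 0.2811 × (19.07% − 4.09%) = 8.3009%
α = Rp − E[R] = 5.64% − 8.3009% = -2.6609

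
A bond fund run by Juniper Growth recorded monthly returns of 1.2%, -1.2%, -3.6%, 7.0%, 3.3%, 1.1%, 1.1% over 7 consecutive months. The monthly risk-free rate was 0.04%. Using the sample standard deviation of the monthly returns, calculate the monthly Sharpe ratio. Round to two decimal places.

0.37

r̄ = (1.2 − 1.2 − 3.6 + 7 + 3.3 + 1.1 + 1.1) / 7 = 8.90 / 7 = 1.2714%
Σ(r − r̄)² = (1.2 − 1.2714)² + (-1.2 − 1.2714)² + … = 66.8343
sample σ = √(66.8343 / 6) = √11.1391 = 3.3375%
Sharpe = (r̄ − rf) / σ = (1.2714 − 0.04) / 3.3375 = 1.2314 / 3.3375 = 0.3690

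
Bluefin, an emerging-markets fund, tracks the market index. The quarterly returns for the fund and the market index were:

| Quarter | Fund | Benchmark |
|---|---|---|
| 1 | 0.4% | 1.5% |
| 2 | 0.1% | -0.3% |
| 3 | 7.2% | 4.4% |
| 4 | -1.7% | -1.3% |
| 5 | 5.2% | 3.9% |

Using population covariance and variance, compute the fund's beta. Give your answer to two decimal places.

r̄p = 2.2400%,  r̄m = 1.6400%
Cov = Σ(rp − r̄p)(rm − r̄m) / 5 = 7.2744
Var(rm) = Σ(rm − r̄m)² / 5 = 5.0304
β = Cov / Var = 7.2744 / 5.0304 = 1.4461

1.45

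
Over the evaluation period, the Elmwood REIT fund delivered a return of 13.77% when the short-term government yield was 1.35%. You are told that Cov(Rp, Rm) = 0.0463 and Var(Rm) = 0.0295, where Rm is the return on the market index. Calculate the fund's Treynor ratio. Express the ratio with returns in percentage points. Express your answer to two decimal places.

β = Cov / Var = 0.0463 / 0.0295 = 1.5695
Treynor = (Rp − Rf) / β = (13.77% − 1.35%) / 1.5695 = 12.42 / 1.5695 = 7.9133

7.91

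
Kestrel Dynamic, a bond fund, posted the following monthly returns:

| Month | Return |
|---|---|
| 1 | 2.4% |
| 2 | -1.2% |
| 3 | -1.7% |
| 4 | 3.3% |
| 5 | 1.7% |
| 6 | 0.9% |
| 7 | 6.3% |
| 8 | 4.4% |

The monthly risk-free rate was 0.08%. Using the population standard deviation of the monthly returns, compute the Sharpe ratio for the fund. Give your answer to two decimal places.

0.76

Mean return r̄ = 16.10 / 8 = 2.0125%
Σ(r − r̄)² = (2.4 − 2.0125)² + (-1.2 − 2.0125)² + (-1.7 − 2.0125)² + … = 51.3288
σ = √[51.3288 / 8] = 2.5330%
Sharpe = (r̄ − rf) / σ = (2.0125 − 0.08) / 2.5330 = 1.9325 / 2.5330 = 0.7629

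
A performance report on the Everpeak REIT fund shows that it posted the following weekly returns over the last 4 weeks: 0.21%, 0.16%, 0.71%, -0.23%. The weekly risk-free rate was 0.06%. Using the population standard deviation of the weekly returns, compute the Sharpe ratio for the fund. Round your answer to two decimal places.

0.46

r̄ = (0.21 + 0.16 + 0.71 − 0.23) / 4 = 0.2125%
Population σ = √[Σ(r − r̄)² / 4] = √[0.4461 / 4] = √0.1115 = 0.3339%
Sharpe = (r̄ − rf) / σ = (0.2125 − 0.06) / 0.3339 = 0.1525 / 0.3339 = 0.4567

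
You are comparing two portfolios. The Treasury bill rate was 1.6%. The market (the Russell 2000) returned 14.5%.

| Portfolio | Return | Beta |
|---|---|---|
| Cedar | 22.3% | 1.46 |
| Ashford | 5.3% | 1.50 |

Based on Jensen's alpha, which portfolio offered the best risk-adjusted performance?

Cedar

Cedar: α = 22.3% − [1.6% + 1.46 × (14.5% − 1.6%)] = 1.866
Ashford: α = 5.3% − [1.6% + 1.50 × (14.5% − 1.6%)] = -15.650
Highest: Cedar (1.866).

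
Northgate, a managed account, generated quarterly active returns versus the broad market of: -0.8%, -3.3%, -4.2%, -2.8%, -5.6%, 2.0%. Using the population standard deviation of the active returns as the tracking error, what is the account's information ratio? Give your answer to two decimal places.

r̄ = (-0.8 − 3.3 − 4.2 − 2.8 − 5.6 + 2) / 6 = -2.4500%
Population std dev = √[36.3550 / 6] = 2.4615%
IR = r̄ / tracking error = -2.4500 / 2.4615 = -0.9953

-1.00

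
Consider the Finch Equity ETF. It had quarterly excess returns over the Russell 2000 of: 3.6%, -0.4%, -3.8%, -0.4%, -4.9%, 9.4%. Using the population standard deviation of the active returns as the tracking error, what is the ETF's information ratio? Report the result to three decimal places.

0.122

Mean return μ = 3.50 / 6 = 0.5833%
Σ(r − μ)² = (3.6 − 0.5833)² + (-0.4 − 0.5833)² + (-3.8 − 0.5833)² + … = 138.0483
σ = √[138.0483 / 6] = 4.7967%
IR = μ / tracking error = 0.5833 / 4.7967 = 0.1216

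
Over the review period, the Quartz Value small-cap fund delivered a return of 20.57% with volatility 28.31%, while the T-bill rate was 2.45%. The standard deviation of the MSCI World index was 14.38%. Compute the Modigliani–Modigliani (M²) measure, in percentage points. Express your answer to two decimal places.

11.65

Sharpe = (Rp − Rf) / σp = (20.57% − 2.45%) / 28.31% = 0.6401
M² = Rf + Sharpe × σm = 2.45% + 0.6401 × 14.38% = 11.6546%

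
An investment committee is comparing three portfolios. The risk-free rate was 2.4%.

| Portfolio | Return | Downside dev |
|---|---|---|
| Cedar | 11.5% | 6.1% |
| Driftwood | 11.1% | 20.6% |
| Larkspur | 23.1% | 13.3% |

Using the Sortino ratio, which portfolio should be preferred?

Larkspur

Cedar: Sortino ratio = (11.5% − 2.4%) / 6.1% = 1.492
Driftwood: Sortino ratio = (11.1% − 2.4%) / 20.6% = 0.422
Larkspur: Sortino ratio = (23.1% − 2.4%) / 13.3% = 1.556
Highest: Larkspur (1.556).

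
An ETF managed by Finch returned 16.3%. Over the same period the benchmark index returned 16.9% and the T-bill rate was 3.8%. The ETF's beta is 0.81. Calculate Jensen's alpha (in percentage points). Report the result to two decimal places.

1.89

CAPM expected return = Rf + β(Rm − Rf) = 3.8% + 0.81 × (16.9% − 3.8%) = 3.8 + 0.81 × 13.10 = 14.4110%
Jensen's α = Rp − E[R] = 16.3% − 14.4110% = 1.8890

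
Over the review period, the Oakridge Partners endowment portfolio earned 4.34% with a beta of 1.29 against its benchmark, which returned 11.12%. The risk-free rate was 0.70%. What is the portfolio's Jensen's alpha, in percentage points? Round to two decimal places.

CAPM expected return = Rf + β(Rm − Rf) = 0.70% + 1.29 × (11.12% − 0.70%) = 0.7 + 1.29 × 10.42 = 14.1418%
Jensen's α = Rp − E[R] = 4.34% − 14.1418% = -9.8018

-9.80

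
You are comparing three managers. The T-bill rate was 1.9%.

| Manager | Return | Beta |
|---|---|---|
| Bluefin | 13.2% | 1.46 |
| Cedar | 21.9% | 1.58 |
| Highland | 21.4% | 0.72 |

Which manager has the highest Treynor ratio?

Highland

Bluefin: Treynor = (13.2% − 1.9%) / 1.46 = 7.740
Cedar: Treynor = (21.9% − 1.9%) / 1.58 = 12.658
Highland: Treynor = (21.4% − 1.9%) / 0.72 = 27.083
Highest: Highland (27.083).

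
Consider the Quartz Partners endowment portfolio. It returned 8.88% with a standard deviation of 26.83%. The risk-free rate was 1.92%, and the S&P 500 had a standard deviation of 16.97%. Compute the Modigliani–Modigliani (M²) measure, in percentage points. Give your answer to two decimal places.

6.32

Sharpe = (Rp − Rf) / σp = (8.88% − 1.92%) / 26.83% = 0.2594
M² = Rf + Sharpe × σm = 1.92% + 0.2594 × 16.97% = 6.3220%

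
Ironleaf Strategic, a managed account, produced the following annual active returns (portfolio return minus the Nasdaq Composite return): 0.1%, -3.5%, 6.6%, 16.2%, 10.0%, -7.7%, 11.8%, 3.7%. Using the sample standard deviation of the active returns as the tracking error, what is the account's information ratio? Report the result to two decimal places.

0.58

Mean return μ = 37.20 / 8 = 4.6500%
Σ(r − μ)² = 457.5000; sample σ = √(457.5000/7) = 8.0844%
IR = μ / tracking error = 4.6500 / 8.0844 = 0.5752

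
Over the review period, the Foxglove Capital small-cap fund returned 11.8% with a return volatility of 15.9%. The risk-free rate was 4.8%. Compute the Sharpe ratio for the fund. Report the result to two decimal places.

Sharpe = (Rp − Rf) / σp = (11.8% − 4.8%) / 15.9% = 7.00% / 15.9% = 0.4403

0.44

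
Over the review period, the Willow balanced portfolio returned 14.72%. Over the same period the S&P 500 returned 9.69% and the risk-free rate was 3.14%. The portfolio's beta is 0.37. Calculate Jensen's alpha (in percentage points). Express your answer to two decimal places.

CAPM expected return = Rf + β(Rm − Rf) = 3.14% + 0.37 × (9.69% − 3.14%) = 3.14 + 0.37 × 6.55 = 5.5635%
Jensen's α = Rp − E[R] = 14.72% − 5.5635% = 9.1565

9.16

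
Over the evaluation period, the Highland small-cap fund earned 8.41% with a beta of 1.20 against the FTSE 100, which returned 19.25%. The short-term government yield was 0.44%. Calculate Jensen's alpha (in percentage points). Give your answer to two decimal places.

-14.60

CAPM expected return = Rf + β(Rm − Rf) = 0.44% + 1.20 × (19.25% − 0.44%) = 0.44 + 1.20 × 18.81 = 23.0120%
Jensen's α = Rp − E[R] = 8.41% − 23.0120% = -14.6020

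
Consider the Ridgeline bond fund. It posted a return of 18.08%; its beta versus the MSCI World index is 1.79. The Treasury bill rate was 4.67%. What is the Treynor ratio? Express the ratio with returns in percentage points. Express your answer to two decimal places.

Treynor = (Rp − Rf) / β = (18.08% − 4.67%) / 1.79 = 13.41 / 1.79 = 7.4916

7.49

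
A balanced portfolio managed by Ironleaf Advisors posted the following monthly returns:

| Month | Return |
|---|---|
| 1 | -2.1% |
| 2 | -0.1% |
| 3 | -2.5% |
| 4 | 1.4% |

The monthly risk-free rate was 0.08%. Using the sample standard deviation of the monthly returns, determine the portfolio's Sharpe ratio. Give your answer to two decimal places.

r̄ = (-2.1 − 0.1 − 2.5 + 1.4) / 4 = -3.30 / 4 = -0.8250%
Sample σ = √[Σ(r − r̄)² / 3] = √[9.9075 / 3] = √3.3025 = 1.8173%
Sharpe = (r̄ − rf) / σ = (-0.8250 − 0.08) / 1.8173 = -0.9050 / 1.8173 = -0.4980

-0.50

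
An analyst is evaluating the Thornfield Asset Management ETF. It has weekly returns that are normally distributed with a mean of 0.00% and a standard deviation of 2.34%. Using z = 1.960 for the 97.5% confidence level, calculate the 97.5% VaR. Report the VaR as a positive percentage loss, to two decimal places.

VaR (as % loss) = −(μ − z·σ) = −(0.00% − 1.960 × 2.34%) = −(-4.5864%) = 4.5864%

4.59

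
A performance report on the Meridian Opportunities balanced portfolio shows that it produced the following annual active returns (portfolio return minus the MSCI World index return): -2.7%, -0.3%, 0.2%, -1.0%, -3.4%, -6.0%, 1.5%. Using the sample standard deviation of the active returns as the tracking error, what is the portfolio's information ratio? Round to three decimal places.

Mean return μ = -11.70 / 7 = -1.6714%
Sample σ = √[Σ(r − μ)² / 6] = √[38.6743 / 6] = √6.4457 = 2.5388%
IR = μ / tracking error = -1.6714 / 2.5388 = -0.6583

-0.658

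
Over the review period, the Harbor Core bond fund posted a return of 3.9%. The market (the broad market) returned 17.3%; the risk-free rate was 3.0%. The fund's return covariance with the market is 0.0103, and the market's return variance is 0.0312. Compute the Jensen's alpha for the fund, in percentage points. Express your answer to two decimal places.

-3.82

β = Cov / Var = 0.0103 / 0.0312 = 0.3301
E[R] = Rf + β(Rm − Rf) = 3.0% + 0.3301 × (17.3% − 3.0%) = 7.7204%
α = Rp − E[R] = 3.9% − 7.7204% = -3.8204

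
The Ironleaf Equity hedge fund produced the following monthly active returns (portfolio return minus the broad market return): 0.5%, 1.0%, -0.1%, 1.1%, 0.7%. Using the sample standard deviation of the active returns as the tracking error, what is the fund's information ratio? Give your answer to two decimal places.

r̄ = (0.5 + 1 − 0.1 + 1.1 + 0.7) / 5 = 3.20 / 5 = 0.6400%
Sample std dev = √[0.9120 / 4] = 0.4775%
IR = r̄ / tracking error = 0.6400 / 0.4775 = 1.3403

1.34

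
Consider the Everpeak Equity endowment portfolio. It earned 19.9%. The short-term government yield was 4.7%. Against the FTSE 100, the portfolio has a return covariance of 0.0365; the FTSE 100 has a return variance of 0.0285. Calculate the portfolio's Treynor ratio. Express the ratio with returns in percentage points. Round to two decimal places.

11.87

β = Cov / Var = 0.0365 / 0.0285 = 1.2807
Treynor = (Rp − Rf) / β = (19.9% − 4.7%) / 1.2807 = 15.20 / 1.2807 = 11.8685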